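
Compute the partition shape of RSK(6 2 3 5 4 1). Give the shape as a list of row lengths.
Row-insert each entry into an empty tableau.

After inserting 6: P = [[6]].
After inserting 2: P = [[2], [6]].
After inserting 3: P = [[2, 3], [6]].
After inserting 5: P = [[2, 3, 5], [6]].
After inserting 4: P = [[2, 3, 4], [5], [6]].
After inserting 1: P = [[1, 3, 4], [2], [5], [6]].

The final insertion tableau P = [[1, 3, 4], [2], [5], [6]] has shape [3, 1, 1, 1].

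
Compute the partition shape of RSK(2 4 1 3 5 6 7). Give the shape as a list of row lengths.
[5, 2]

Row-insert each entry into an empty tableau.

After inserting 2: P = [[2]].
After inserting 4: P = [[2, 4]].
After inserting 1: P = [[1, 4], [2]].
After inserting 3: P = [[1, 3], [2, 4]].
After inserting 5: P = [[1, 3, 5], [2, 4]].
After inserting 6: P = [[1, 3, 5, 6], [2, 4]].
After inserting 7: P = [[1, 3, 5, 6, 7], [2, 4]].

The final insertion tableau P = [[1, 3, 5, 6, 7], [2, 4]] has shape [5, 2].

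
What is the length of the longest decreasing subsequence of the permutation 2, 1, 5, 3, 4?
2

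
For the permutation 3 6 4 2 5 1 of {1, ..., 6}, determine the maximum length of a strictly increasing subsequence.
3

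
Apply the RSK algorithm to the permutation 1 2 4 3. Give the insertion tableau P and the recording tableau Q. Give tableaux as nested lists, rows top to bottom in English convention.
Insert each entry of the permutation into P by Schensted row insertion, recording in Q the position of each new cell.

Insert 1: appended to row 1. P = [[1]], Q = [[1]].
Insert 2: appended to row 1. P = [[1, 2]], Q = [[1, 2]].
Insert 4: appended to row 1. P = [[1, 2, 4]], Q = [[1, 2, 3]].
Insert 3: 3 bumps 4 from row 1; 4 starts row 2. P = [[1, 2, 3], [4]], Q = [[1, 2, 3], [4]].

So P = [[1, 2, 3], [4]], Q = [[1, 2, 3], [4]].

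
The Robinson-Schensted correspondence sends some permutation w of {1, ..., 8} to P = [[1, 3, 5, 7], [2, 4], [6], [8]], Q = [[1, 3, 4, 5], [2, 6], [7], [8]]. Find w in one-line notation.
2 1 4 6 8 7 5 3

Reverse RSK: for i = n, n-1, ..., 1, locate i in Q, remove the corresponding corner cell from P, and reverse-bump its entry up through P; the value ejected from row 1 is w(i).

So w = 2 1 4 6 8 7 5 3.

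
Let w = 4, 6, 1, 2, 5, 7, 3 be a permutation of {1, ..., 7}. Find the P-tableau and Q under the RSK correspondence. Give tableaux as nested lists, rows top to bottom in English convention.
Insert each entry of the permutation into P by Schensted row insertion, recording in Q the position of each new cell.

Insert 4: appended to row 1. P = [[4]].
Insert 6: appended to row 1. P = [[4, 6]].
Insert 1: 1 bumps 4 from row 1; 4 starts row 2. P = [[1, 6], [4]].
Insert 2: 2 bumps 6 from row 1; 6 appends to row 2. P = [[1, 2], [4, 6]].
Insert 5: appended to row 1. P = [[1, 2, 5], [4, 6]].
Insert 7: appended to row 1. P = [[1, 2, 5, 7], [4, 6]].
Insert 3: 3 bumps 5 from row 1; 5 bumps 6 from row 2; 6 starts row 3. P = [[1, 2, 3, 7], [4, 5], [6]].

So P = [[1, 2, 3, 7], [4, 5], [6]], Q = [[1, 2, 5, 6], [3, 4], [7]].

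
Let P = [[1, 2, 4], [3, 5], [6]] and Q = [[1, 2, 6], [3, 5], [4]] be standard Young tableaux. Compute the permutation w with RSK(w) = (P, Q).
Reverse RSK: for i = n, n-1, ..., 1, locate i in Q, remove the corresponding corner cell from P, and reverse-bump its entry up through P; the value ejected from row 1 is w(i).

So w = 3 6 5 1 2 4.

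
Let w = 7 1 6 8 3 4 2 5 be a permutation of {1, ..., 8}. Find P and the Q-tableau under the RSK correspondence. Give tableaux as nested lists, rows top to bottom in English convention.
P = [[1, 2, 4, 5], [3, 8], [6], [7]], Q = [[1, 3, 4, 8], [2, 6], [5], [7]]

Insert each entry of the permutation into P by Schensted row insertion, recording in Q the position of each new cell.

Insert 7: appended to row 1. P = [[7]], Q = [[1]].
Insert 1: 1 bumps 7 from row 1; 7 starts row 2. P = [[1], [7]], Q = [[1], [2]].
Insert 6: appended to row 1. P = [[1, 6], [7]], Q = [[1, 3], [2]].
Insert 8: appended to row 1. P = [[1, 6, 8], [7]], Q = [[1, 3, 4], [2]].
Insert 3: 3 bumps 6 from row 1; 6 bumps 7 from row 2; 7 starts row 3. P = [[1, 3, 8], [6], [7]], Q = [[1, 3, 4], [2], [5]].
Insert 4: 4 bumps 8 from row 1; 8 appends to row 2. P = [[1, 3, 4], [6, 8], [7]], Q = [[1, 3, 4], [2, 6], [5]].
Insert 2: 2 bumps 3 from row 1; 3 bumps 6 from row 2; 6 bumps 7 from row 3; 7 starts row 4. P = [[1, 2, 4], [3, 8], [6], [7]], Q = [[1, 3, 4], [2, 6], [5], [7]].
Insert 5: appended to row 1. P = [[1, 2, 4, 5], [3, 8], [6], [7]], Q = [[1, 3, 4, 8], [2, 6], [5], [7]].

So P = [[1, 2, 4, 5], [3, 8], [6], [7]], Q = [[1, 3, 4, 8], [2, 6], [5], [7]].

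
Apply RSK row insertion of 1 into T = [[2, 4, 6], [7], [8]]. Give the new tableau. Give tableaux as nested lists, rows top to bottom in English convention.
[[1, 4, 6], [2], [7], [8]]

In row 1, 1 replaces 2 (the leftmost entry greater than 1); 2 is bumped to row 2. In row 2, 2 replaces 7 (the leftmost entry greater than 2); 7 is bumped to row 3. In row 3, 7 replaces 8 (the leftmost entry greater than 7); 8 is bumped to row 4. 8 starts a new row 4. The new tableau is [[1, 4, 6], [2], [7], [8]].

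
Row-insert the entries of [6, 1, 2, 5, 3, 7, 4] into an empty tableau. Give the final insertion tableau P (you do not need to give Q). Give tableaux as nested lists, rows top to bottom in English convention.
Insert 6: appended to row 1. P = [[6]].
Insert 1: 1 bumps 6 from row 1; 6 starts row 2. P = [[1], [6]].
Insert 2: appended to row 1. P = [[1, 2], [6]].
Insert 5: appended to row 1. P = [[1, 2, 5], [6]].
Insert 3: 3 bumps 5 from row 1; 5 bumps 6 from row 2; 6 starts row 3. P = [[1, 2, 3], [5], [6]].
Insert 7: appended to row 1. P = [[1, 2, 3, 7], [5], [6]].
Insert 4: 4 bumps 7 from row 1; 7 appends to row 2. P = [[1, 2, 3, 4], [5, 7], [6]].

So P = [[1, 2, 3, 4], [5, 7], [6]].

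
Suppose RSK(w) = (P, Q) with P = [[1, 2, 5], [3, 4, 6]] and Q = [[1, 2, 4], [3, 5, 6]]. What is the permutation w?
3 4 1 6 2 5

Reverse RSK: for i = n, n-1, ..., 1, locate i in Q, remove the corresponding corner cell from P, and reverse-bump its entry up through P; the value ejected from row 1 is w(i).

So w = 3 4 1 6 2 5.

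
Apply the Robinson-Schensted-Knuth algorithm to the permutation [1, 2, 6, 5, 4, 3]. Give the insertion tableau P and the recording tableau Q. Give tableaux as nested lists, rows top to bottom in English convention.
P = [[1, 2, 3], [4], [5], [6]], Q = [[1, 2, 3], [4], [5], [6]]

Insert each entry of the permutation into P by Schensted row insertion, recording in Q the position of each new cell.

Insert 1: appended to row 1. P = [[1]].
Insert 2: appended to row 1. P = [[1, 2]].
Insert 6: appended to row 1. P = [[1, 2, 6]].
Insert 5: 5 bumps 6 from row 1; 6 starts row 2. P = [[1, 2, 5], [6]].
Insert 4: 4 bumps 5 from row 1; 5 bumps 6 from row 2; 6 starts row 3. P = [[1, 2, 4], [5], [6]].
Insert 3: 3 bumps 4 from row 1; 4 bumps 5 from row 2; 5 bumps 6 from row 3; 6 starts row 4. P = [[1, 2, 3], [4], [5], [6]].

So P = [[1, 2, 3], [4], [5], [6]], Q = [[1, 2, 3], [4], [5], [6]].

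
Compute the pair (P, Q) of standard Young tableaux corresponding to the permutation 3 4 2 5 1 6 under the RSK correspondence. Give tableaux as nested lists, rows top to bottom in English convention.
P = [[1, 4, 5, 6], [2], [3]], Q = [[1, 2, 4, 6], [3], [5]]

Insert each entry of the permutation into P by Schensted row insertion, recording in Q the position of each new cell.

Insert 3: appended to row 1. P = [[3]], Q = [[1]].
Insert 4: appended to row 1. P = [[3, 4]], Q = [[1, 2]].
Insert 2: 2 bumps 3 from row 1; 3 starts row 2. P = [[2, 4], [3]], Q = [[1, 2], [3]].
Insert 5: appended to row 1. P = [[2, 4, 5], [3]], Q = [[1, 2, 4], [3]].
Insert 1: 1 bumps 2 from row 1; 2 bumps 3 from row 2; 3 starts row 3. P = [[1, 4, 5], [2], [3]], Q = [[1, 2, 4], [3], [5]].
Insert 6: appended to row 1. P = [[1, 4, 5, 6], [2], [3]], Q = [[1, 2, 4, 6], [3], [5]].

So P = [[1, 4, 5, 6], [2], [3]], Q = [[1, 2, 4, 6], [3], [5]].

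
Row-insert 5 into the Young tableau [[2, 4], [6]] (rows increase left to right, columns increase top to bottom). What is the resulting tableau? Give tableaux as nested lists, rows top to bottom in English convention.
[[2, 4, 5], [6]]

5 is larger than every entry of row 1, so it is appended to row 1. The new tableau is [[2, 4, 5], [6]].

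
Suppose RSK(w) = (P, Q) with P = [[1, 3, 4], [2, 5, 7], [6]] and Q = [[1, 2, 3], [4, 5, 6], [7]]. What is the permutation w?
2 6 7 1 3 5 4

Reverse the RSK construction: for i from n down to 1, find the cell of Q containing i, remove the entry at that cell from P, and reverse-bump it up through P; the value ejected from row 1 is w(i).

Step i=7: Q has 7 at row 3, column 1; remove 6 from row 3 of P and reverse-bump: 6 enters row 2 and ejects 5; 5 enters row 1 and ejects 4. So w(7) = 4. P is now [[1, 3, 5], [2, 6, 7]].
Step i=6: Q has 6 at row 2, column 3; remove 7 from row 2 of P and reverse-bump: 7 enters row 1 and ejects 5. So w(6) = 5. P is now [[1, 3, 7], [2, 6]].
Step i=5: Q has 5 at row 2, column 2; remove 6 from row 2 of P and reverse-bump: 6 enters row 1 and ejects 3. So w(5) = 3. P is now [[1, 6, 7], [2]].
Step i=4: Q has 4 at row 2, column 1; remove 2 from row 2 of P and reverse-bump: 2 enters row 1 and ejects 1. So w(4) = 1. P is now [[2, 6, 7]].
Step i=3: Q has 3 at row 1, column 3; remove that cell from P, ejecting 7. So w(3) = 7. P is now [[2, 6]].
Step i=2: Q has 2 at row 1, column 2; remove that cell from P, ejecting 6. So w(2) = 6. P is now [[2]].
Step i=1: Q has 1 at row 1, column 1; remove that cell from P, ejecting 2. So w(1) = 2. P is now [].

So w = 2 6 7 1 3 5 4.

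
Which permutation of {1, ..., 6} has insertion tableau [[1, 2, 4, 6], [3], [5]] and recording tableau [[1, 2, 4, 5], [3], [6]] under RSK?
1 5 3 4 6 2

Reverse the RSK construction: for i from n down to 1, find the cell of Q containing i, remove the entry at that cell from P, and reverse-bump it up through P; the value ejected from row 1 is w(i).

Step i=6: Q has 6 at row 3, column 1; remove 5 from row 3 of P and reverse-bump: 5 enters row 2 and ejects 3; 3 enters row 1 and ejects 2. So w(6) = 2. P is now [[1, 3, 4, 6], [5]].
Step i=5: Q has 5 at row 1, column 4; remove that cell from P, ejecting 6. So w(5) = 6. P is now [[1, 3, 4], [5]].
Step i=4: Q has 4 at row 1, column 3; remove that cell from P, ejecting 4. So w(4) = 4. P is now [[1, 3], [5]].
Step i=3: Q has 3 at row 2, column 1; remove 5 from row 2 of P and reverse-bump: 5 enters row 1 and ejects 3. So w(3) = 3. P is now [[1, 5]].
Step i=2: Q has 2 at row 1, column 2; remove that cell from P, ejecting 5. So w(2) = 5. P is now [[1]].
Step i=1: Q has 1 at row 1, column 1; remove that cell from P, ejecting 1. So w(1) = 1. P is now [].

So w = 1 5 3 4 6 2.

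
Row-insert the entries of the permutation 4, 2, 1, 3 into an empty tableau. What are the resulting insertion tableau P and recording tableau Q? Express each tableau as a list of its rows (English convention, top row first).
P = [[1, 3], [2], [4]], Q = [[1, 4], [2], [3]]

Insert each entry of the permutation into P by Schensted row insertion, recording in Q the position of each new cell.

Insert 4: appended to row 1. P = [[4]].
Insert 2: 2 bumps 4 from row 1; 4 starts row 2. P = [[2], [4]].
Insert 1: 1 bumps 2 from row 1; 2 bumps 4 from row 2; 4 starts row 3. P = [[1], [2], [4]].
Insert 3: appended to row 1. P = [[1, 3], [2], [4]].

So P = [[1, 3], [2], [4]], Q = [[1, 4], [2], [3]].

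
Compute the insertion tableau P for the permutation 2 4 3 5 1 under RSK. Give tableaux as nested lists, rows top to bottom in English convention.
Insert 2: appended to row 1. P = [[2]].
Insert 4: appended to row 1. P = [[2, 4]].
Insert 3: 3 bumps 4 from row 1; 4 starts row 2. P = [[2, 3], [4]].
Insert 5: appended to row 1. P = [[2, 3, 5], [4]].
Insert 1: 1 bumps 2 from row 1; 2 bumps 4 from row 2; 4 starts row 3. P = [[1, 3, 5], [2], [4]].

So P = [[1, 3, 5], [2], [4]].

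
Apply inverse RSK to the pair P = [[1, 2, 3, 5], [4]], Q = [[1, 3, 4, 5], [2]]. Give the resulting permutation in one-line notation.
Reverse the RSK construction: for i from n down to 1, find the cell of Q containing i, remove the entry at that cell from P, and reverse-bump it up through P; the value ejected from row 1 is w(i).

Step i=5: Q has 5 at row 1, column 4; remove that cell from P, ejecting 5. So w(5) = 5. P is now [[1, 2, 3], [4]].
Step i=4: Q has 4 at row 1, column 3; remove that cell from P, ejecting 3. So w(4) = 3. P is now [[1, 2], [4]].
Step i=3: Q has 3 at row 1, column 2; remove that cell from P, ejecting 2. So w(3) = 2. P is now [[1], [4]].
Step i=2: Q has 2 at row 2, column 1; remove 4 from row 2 of P and reverse-bump: 4 enters row 1 and ejects 1. So w(2) = 1. P is now [[4]].
Step i=1: Q has 1 at row 1, column 1; remove that cell from P, ejecting 4. So w(1) = 4. P is now [].

So w = 4 1 2 3 5.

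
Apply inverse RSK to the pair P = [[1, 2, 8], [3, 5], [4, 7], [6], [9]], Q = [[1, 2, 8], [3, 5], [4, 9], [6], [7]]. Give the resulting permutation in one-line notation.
Reverse RSK: for i = n, n-1, ..., 1, locate i in Q, remove the corresponding corner cell from P, and reverse-bump its entry up through P; the value ejected from row 1 is w(i).

So w = 6 9 7 4 5 3 1 8 2.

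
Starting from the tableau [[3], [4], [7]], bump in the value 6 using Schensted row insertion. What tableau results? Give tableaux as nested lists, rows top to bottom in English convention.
[[3, 6], [4], [7]]

6 is larger than every entry of row 1, so it is appended to row 1. The new tableau is [[3, 6], [4], [7]].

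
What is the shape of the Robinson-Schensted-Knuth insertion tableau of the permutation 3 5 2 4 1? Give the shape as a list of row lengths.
Row-insert each entry into an empty tableau.

After inserting 3: P = [[3]].
After inserting 5: P = [[3, 5]].
After inserting 2: P = [[2, 5], [3]].
After inserting 4: P = [[2, 4], [3, 5]].
After inserting 1: P = [[1, 4], [2, 5], [3]].

The final insertion tableau P = [[1, 4], [2, 5], [3]] has shape [2, 2, 1].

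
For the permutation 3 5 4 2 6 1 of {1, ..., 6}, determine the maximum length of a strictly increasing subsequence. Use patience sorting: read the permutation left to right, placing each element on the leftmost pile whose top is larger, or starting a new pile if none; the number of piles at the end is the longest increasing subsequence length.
3: new pile. tops = [3]
5: new pile. tops = [3, 5]
4: onto pile 2 (replacing 5). tops = [3, 4]
2: onto pile 1 (replacing 3). tops = [2, 4]
6: new pile. tops = [2, 4, 6]
1: onto pile 1 (replacing 2). tops = [1, 4, 6]

3 piles, so the longest increasing subsequence has length 3.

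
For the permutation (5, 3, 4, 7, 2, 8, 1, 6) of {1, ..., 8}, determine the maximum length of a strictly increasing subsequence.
4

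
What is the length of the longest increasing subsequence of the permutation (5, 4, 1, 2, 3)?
3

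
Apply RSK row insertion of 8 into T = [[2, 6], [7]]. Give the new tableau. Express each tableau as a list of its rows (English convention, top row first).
8 is larger than every entry of row 1, so it is appended to row 1. The new tableau is [[2, 6, 8], [7]].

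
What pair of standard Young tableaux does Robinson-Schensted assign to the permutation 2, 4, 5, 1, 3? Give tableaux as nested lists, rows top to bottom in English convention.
Insert each entry of the permutation into P by Schensted row insertion, recording in Q the position of each new cell.

Insert 2: appended to row 1. P = [[2]].
Insert 4: appended to row 1. P = [[2, 4]].
Insert 5: appended to row 1. P = [[2, 4, 5]].
Insert 1: 1 bumps 2 from row 1; 2 starts row 2. P = [[1, 4, 5], [2]].
Insert 3: 3 bumps 4 from row 1; 4 appends to row 2. P = [[1, 3, 5], [2, 4]].

So P = [[1, 3, 5], [2, 4]], Q = [[1, 2, 3], [4, 5]].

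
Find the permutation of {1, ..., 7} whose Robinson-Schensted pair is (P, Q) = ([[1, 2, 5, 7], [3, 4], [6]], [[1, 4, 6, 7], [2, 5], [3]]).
6 3 1 4 2 5 7

Reverse RSK: for i = n, n-1, ..., 1, locate i in Q, remove the corresponding corner cell from P, and reverse-bump its entry up through P; the value ejected from row 1 is w(i).

So w = 6 3 1 4 2 5 7.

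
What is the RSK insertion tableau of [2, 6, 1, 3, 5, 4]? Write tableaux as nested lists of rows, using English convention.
P = [[1, 3, 4], [2, 5], [6]]

Insert 2: appended to row 1. P = [[2]].
Insert 6: appended to row 1. P = [[2, 6]].
Insert 1: 1 bumps 2 from row 1; 2 starts row 2. P = [[1, 6], [2]].
Insert 3: 3 bumps 6 from row 1; 6 appends to row 2. P = [[1, 3], [2, 6]].
Insert 5: appended to row 1. P = [[1, 3, 5], [2, 6]].
Insert 4: 4 bumps 5 from row 1; 5 bumps 6 from row 2; 6 starts row 3. P = [[1, 3, 4], [2, 5], [6]].

So P = [[1, 3, 4], [2, 5], [6]].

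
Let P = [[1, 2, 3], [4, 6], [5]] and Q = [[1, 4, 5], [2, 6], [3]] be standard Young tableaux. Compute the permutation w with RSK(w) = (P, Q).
5 4 1 2 6 3

Reverse RSK: for i = n, n-1, ..., 1, locate i in Q, remove the corresponding corner cell from P, and reverse-bump its entry up through P; the value ejected from row 1 is w(i).

So w = 5 4 1 2 6 3.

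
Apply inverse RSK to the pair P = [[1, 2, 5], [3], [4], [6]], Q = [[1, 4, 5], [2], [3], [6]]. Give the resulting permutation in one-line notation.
6 4 1 3 5 2

Reverse the RSK construction: for i from n down to 1, find the cell of Q containing i, remove the entry at that cell from P, and reverse-bump it up through P; the value ejected from row 1 is w(i).

Step i=6: Q has 6 at row 4, column 1; remove 6 from row 4 of P and reverse-bump: 6 enters row 3 and ejects 4; 4 enters row 2 and ejects 3; 3 enters row 1 and ejects 2. So w(6) = 2. P is now [[1, 3, 5], [4], [6]].
Step i=5: Q has 5 at row 1, column 3; remove that cell from P, ejecting 5. So w(5) = 5. P is now [[1, 3], [4], [6]].
Step i=4: Q has 4 at row 1, column 2; remove that cell from P, ejecting 3. So w(4) = 3. P is now [[1], [4], [6]].
Step i=3: Q has 3 at row 3, column 1; remove 6 from row 3 of P and reverse-bump: 6 enters row 2 and ejects 4; 4 enters row 1 and ejects 1. So w(3) = 1. P is now [[4], [6]].
Step i=2: Q has 2 at row 2, column 1; remove 6 from row 2 of P and reverse-bump: 6 enters row 1 and ejects 4. So w(2) = 4. P is now [[6]].
Step i=1: Q has 1 at row 1, column 1; remove that cell from P, ejecting 6. So w(1) = 6. P is now [].

So w = 6 4 1 3 5 2.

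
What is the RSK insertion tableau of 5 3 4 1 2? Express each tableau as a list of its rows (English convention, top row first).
P = [[1, 2], [3, 4], [5]]

Insert 5: appended to row 1. P = [[5]].
Insert 3: 3 bumps 5 from row 1; 5 starts row 2. P = [[3], [5]].
Insert 4: appended to row 1. P = [[3, 4], [5]].
Insert 1: 1 bumps 3 from row 1; 3 bumps 5 from row 2; 5 starts row 3. P = [[1, 4], [3], [5]].
Insert 2: 2 bumps 4 from row 1; 4 appends to row 2. P = [[1, 2], [3, 4], [5]].

So P = [[1, 2], [3, 4], [5]].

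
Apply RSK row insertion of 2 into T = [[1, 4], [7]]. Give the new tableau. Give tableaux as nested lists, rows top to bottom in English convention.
In row 1, 2 replaces 4 (the leftmost entry greater than 2); 4 is bumped to row 2. In row 2, 4 replaces 7 (the leftmost entry greater than 4); 7 is bumped to row 3. 7 starts a new row 3. The new tableau is [[1, 2], [4], [7]].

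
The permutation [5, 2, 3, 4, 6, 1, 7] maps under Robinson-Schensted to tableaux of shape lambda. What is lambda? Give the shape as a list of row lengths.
Row-insert each entry into an empty tableau.

After inserting 5: P = [[5]].
After inserting 2: P = [[2], [5]].
After inserting 3: P = [[2, 3], [5]].
After inserting 4: P = [[2, 3, 4], [5]].
After inserting 6: P = [[2, 3, 4, 6], [5]].
After inserting 1: P = [[1, 3, 4, 6], [2], [5]].
After inserting 7: P = [[1, 3, 4, 6, 7], [2], [5]].

The final insertion tableau P = [[1, 3, 4, 6, 7], [2], [5]] has shape [5, 1, 1].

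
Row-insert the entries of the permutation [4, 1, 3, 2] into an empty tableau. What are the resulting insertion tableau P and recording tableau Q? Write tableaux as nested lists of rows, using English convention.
Insert each entry of the permutation into P by Schensted row insertion, recording in Q the position of each new cell.

Insert 4: appended to row 1. P = [[4]].
Insert 1: 1 bumps 4 from row 1; 4 starts row 2. P = [[1], [4]].
Insert 3: appended to row 1. P = [[1, 3], [4]].
Insert 2: 2 bumps 3 from row 1; 3 bumps 4 from row 2; 4 starts row 3. P = [[1, 2], [3], [4]].

So P = [[1, 2], [3], [4]], Q = [[1, 3], [2], [4]].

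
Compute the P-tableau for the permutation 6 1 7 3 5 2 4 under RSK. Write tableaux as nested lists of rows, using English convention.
P = [[1, 2, 4], [3, 5], [6, 7]]

After inserting 6: P = [[6]].
After inserting 1: P = [[1], [6]].
After inserting 7: P = [[1, 7], [6]].
After inserting 3: P = [[1, 3], [6, 7]].
After inserting 5: P = [[1, 3, 5], [6, 7]].
After inserting 2: P = [[1, 2, 5], [3, 7], [6]].
After inserting 4: P = [[1, 2, 4], [3, 5], [6, 7]].

So P = [[1, 2, 4], [3, 5], [6, 7]].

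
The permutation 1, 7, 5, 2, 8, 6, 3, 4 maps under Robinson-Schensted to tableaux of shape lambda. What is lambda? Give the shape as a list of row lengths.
RSK row insertion gives P = [[1, 2, 3, 4], [5, 6], [7, 8]], which has shape [4, 2, 2].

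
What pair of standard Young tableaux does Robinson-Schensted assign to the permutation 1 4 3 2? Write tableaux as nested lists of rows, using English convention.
Insert each entry of the permutation into P by Schensted row insertion, recording in Q the position of each new cell.

Insert 1: appended to row 1. P = [[1]].
Insert 4: appended to row 1. P = [[1, 4]].
Insert 3: 3 bumps 4 from row 1; 4 starts row 2. P = [[1, 3], [4]].
Insert 2: 2 bumps 3 from row 1; 3 bumps 4 from row 2; 4 starts row 3. P = [[1, 2], [3], [4]].

So P = [[1, 2], [3], [4]], Q = [[1, 2], [3], [4]].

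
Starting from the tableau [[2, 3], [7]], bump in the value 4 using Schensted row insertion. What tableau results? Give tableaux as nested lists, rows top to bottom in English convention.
4 is larger than every entry of row 1, so it is appended to row 1. The new tableau is [[2, 3, 4], [7]].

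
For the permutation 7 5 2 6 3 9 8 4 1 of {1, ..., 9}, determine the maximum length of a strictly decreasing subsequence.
4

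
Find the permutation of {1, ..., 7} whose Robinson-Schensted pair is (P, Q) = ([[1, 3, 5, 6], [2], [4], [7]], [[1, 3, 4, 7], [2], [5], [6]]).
7 2 4 5 3 1 6

Reverse the RSK construction: for i from n down to 1, find the cell of Q containing i, remove the entry at that cell from P, and reverse-bump it up through P; the value ejected from row 1 is w(i).

Step i=7: Q has 7 at row 1, column 4; remove that cell from P, ejecting 6. So w(7) = 6. P is now [[1, 3, 5], [2], [4], [7]].
Step i=6: Q has 6 at row 4, column 1; remove 7 from row 4 of P and reverse-bump: 7 enters row 3 and ejects 4; 4 enters row 2 and ejects 2; 2 enters row 1 and ejects 1. So w(6) = 1. P is now [[2, 3, 5], [4], [7]].
Step i=5: Q has 5 at row 3, column 1; remove 7 from row 3 of P and reverse-bump: 7 enters row 2 and ejects 4; 4 enters row 1 and ejects 3. So w(5) = 3. P is now [[2, 4, 5], [7]].
Step i=4: Q has 4 at row 1, column 3; remove that cell from P, ejecting 5. So w(4) = 5. P is now [[2, 4], [7]].
Step i=3: Q has 3 at row 1, column 2; remove that cell from P, ejecting 4. So w(3) = 4. P is now [[2], [7]].
Step i=2: Q has 2 at row 2, column 1; remove 7 from row 2 of P and reverse-bump: 7 enters row 1 and ejects 2. So w(2) = 2. P is now [[7]].
Step i=1: Q has 1 at row 1, column 1; remove that cell from P, ejecting 7. So w(1) = 7. P is now [].

So w = 7 2 4 5 3 1 6.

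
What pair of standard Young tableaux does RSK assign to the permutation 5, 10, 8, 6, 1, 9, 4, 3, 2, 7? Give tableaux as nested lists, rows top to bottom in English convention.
Insert each entry of the permutation into P by Schensted row insertion, recording in Q the position of each new cell.

Insert 5: appended to row 1. P = [[5]].
Insert 10: appended to row 1. P = [[5, 10]].
Insert 8: 8 bumps 10 from row 1; 10 starts row 2. P = [[5, 8], [10]].
Insert 6: 6 bumps 8 from row 1; 8 bumps 10 from row 2; 10 starts row 3. P = [[5, 6], [8], [10]].
Insert 1: 1 bumps 5 from row 1; 5 bumps 8 from row 2; 8 bumps 10 from row 3; 10 starts row 4. P = [[1, 6], [5], [8], [10]].
Insert 9: appended to row 1. P = [[1, 6, 9], [5], [8], [10]].
Insert 4: 4 bumps 6 from row 1; 6 appends to row 2. P = [[1, 4, 9], [5, 6], [8], [10]].
Insert 3: 3 bumps 4 from row 1; 4 bumps 5 from row 2; 5 bumps 8 from row 3; 8 bumps 10 from row 4; 10 starts row 5. P = [[1, 3, 9], [4, 6], [5], [8], [10]].
Insert 2: 2 bumps 3 from row 1; 3 bumps 4 from row 2; 4 bumps 5 from row 3; 5 bumps 8 from row 4; 8 bumps 10 from row 5; 10 starts row 6. P = [[1, 2, 9], [3, 6], [4], [5], [8], [10]].
Insert 7: 7 bumps 9 from row 1; 9 appends to row 2. P = [[1, 2, 7], [3, 6, 9], [4], [5], [8], [10]].

So P = [[1, 2, 7], [3, 6, 9], [4], [5], [8], [10]], Q = [[1, 2, 6], [3, 7, 10], [4], [5], [8], [9]].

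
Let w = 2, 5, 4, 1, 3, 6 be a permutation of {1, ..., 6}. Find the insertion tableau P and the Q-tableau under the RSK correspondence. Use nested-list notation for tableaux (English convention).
P = [[1, 3, 6], [2, 4], [5]], Q = [[1, 2, 6], [3, 5], [4]]

Insert each entry of the permutation into P by Schensted row insertion, recording in Q the position of each new cell.

Insert 2: appended to row 1. P = [[2]].
Insert 5: appended to row 1. P = [[2, 5]].
Insert 4: 4 bumps 5 from row 1; 5 starts row 2. P = [[2, 4], [5]].
Insert 1: 1 bumps 2 from row 1; 2 bumps 5 from row 2; 5 starts row 3. P = [[1, 4], [2], [5]].
Insert 3: 3 bumps 4 from row 1; 4 appends to row 2. P = [[1, 3], [2, 4], [5]].
Insert 6: appended to row 1. P = [[1, 3, 6], [2, 4], [5]].

So P = [[1, 3, 6], [2, 4], [5]], Q = [[1, 2, 6], [3, 5], [4]].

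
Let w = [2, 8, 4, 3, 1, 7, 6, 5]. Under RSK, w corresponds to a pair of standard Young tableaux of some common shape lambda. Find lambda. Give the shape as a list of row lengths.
Row-insert each entry into an empty tableau.

After inserting 2: P = [[2]].
After inserting 8: P = [[2, 8]].
After inserting 4: P = [[2, 4], [8]].
After inserting 3: P = [[2, 3], [4], [8]].
After inserting 1: P = [[1, 3], [2], [4], [8]].
After inserting 7: P = [[1, 3, 7], [2], [4], [8]].
After inserting 6: P = [[1, 3, 6], [2, 7], [4], [8]].
After inserting 5: P = [[1, 3, 5], [2, 6], [4, 7], [8]].

The final insertion tableau P = [[1, 3, 5], [2, 6], [4, 7], [8]] has shape [3, 2, 2, 1].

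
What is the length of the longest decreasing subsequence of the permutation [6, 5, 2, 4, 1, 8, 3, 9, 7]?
4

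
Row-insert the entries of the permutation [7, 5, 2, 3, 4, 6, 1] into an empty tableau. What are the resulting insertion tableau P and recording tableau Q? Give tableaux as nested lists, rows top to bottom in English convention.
P = [[1, 3, 4, 6], [2], [5], [7]], Q = [[1, 4, 5, 6], [2], [3], [7]]

Insert each entry of the permutation into P by Schensted row insertion, recording in Q the position of each new cell.

Insert 7: appended to row 1. P = [[7]].
Insert 5: 5 bumps 7 from row 1; 7 starts row 2. P = [[5], [7]].
Insert 2: 2 bumps 5 from row 1; 5 bumps 7 from row 2; 7 starts row 3. P = [[2], [5], [7]].
Insert 3: appended to row 1. P = [[2, 3], [5], [7]].
Insert 4: appended to row 1. P = [[2, 3, 4], [5], [7]].
Insert 6: appended to row 1. P = [[2, 3, 4, 6], [5], [7]].
Insert 1: 1 bumps 2 from row 1; 2 bumps 5 from row 2; 5 bumps 7 from row 3; 7 starts row 4. P = [[1, 3, 4, 6], [2], [5], [7]].

So P = [[1, 3, 4, 6], [2], [5], [7]], Q = [[1, 4, 5, 6], [2], [3], [7]].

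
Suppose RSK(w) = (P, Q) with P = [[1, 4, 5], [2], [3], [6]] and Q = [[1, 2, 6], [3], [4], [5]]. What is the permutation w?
3 6 4 2 1 5

Reverse the RSK construction: for i from n down to 1, find the cell of Q containing i, remove the entry at that cell from P, and reverse-bump it up through P; the value ejected from row 1 is w(i).

Step i=6: Q has 6 at row 1, column 3; remove that cell from P, ejecting 5. So w(6) = 5. P is now [[1, 4], [2], [3], [6]].
Step i=5: Q has 5 at row 4, column 1; remove 6 from row 4 of P and reverse-bump: 6 enters row 3 and ejects 3; 3 enters row 2 and ejects 2; 2 enters row 1 and ejects 1. So w(5) = 1. P is now [[2, 4], [3], [6]].
Step i=4: Q has 4 at row 3, column 1; remove 6 from row 3 of P and reverse-bump: 6 enters row 2 and ejects 3; 3 enters row 1 and ejects 2. So w(4) = 2. P is now [[3, 4], [6]].
Step i=3: Q has 3 at row 2, column 1; remove 6 from row 2 of P and reverse-bump: 6 enters row 1 and ejects 4. So w(3) = 4. P is now [[3, 6]].
Step i=2: Q has 2 at row 1, column 2; remove that cell from P, ejecting 6. So w(2) = 6. P is now [[3]].
Step i=1: Q has 1 at row 1, column 1; remove that cell from P, ejecting 3. So w(1) = 3. P is now [].

So w = 3 6 4 2 1 5.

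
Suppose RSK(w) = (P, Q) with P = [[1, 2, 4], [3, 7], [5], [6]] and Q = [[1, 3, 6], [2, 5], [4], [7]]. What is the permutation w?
6 5 7 1 3 4 2

Reverse RSK: for i = n, n-1, ..., 1, locate i in Q, remove the corresponding corner cell from P, and reverse-bump its entry up through P; the value ejected from row 1 is w(i).

So w = 6 5 7 1 3 4 2.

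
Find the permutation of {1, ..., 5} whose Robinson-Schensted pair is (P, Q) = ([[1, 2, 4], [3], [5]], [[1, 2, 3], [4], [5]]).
Reverse RSK: for i = n, n-1, ..., 1, locate i in Q, remove the corresponding corner cell from P, and reverse-bump its entry up through P; the value ejected from row 1 is w(i).

So w = 1 3 5 4 2.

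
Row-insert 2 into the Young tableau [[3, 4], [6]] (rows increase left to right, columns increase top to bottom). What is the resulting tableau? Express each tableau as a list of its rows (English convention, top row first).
[[2, 4], [3], [6]]

In row 1, 2 replaces 3 (the leftmost entry greater than 2); 3 is bumped to row 2. In row 2, 3 replaces 6 (the leftmost entry greater than 3); 6 is bumped to row 3. 6 starts a new row 3. The new tableau is [[2, 4], [3], [6]].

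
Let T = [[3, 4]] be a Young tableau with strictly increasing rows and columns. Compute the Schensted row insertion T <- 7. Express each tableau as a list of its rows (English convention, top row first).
7 is larger than every entry of row 1, so it is appended to row 1. The new tableau is [[3, 4, 7]].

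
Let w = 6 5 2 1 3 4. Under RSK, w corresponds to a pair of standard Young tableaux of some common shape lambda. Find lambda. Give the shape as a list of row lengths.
[3, 1, 1, 1]

Row-insert each entry into an empty tableau.

After inserting 6: P = [[6]].
After inserting 5: P = [[5], [6]].
After inserting 2: P = [[2], [5], [6]].
After inserting 1: P = [[1], [2], [5], [6]].
After inserting 3: P = [[1, 3], [2], [5], [6]].
After inserting 4: P = [[1, 3, 4], [2], [5], [6]].

The final insertion tableau P = [[1, 3, 4], [2], [5], [6]] has shape [3, 1, 1, 1].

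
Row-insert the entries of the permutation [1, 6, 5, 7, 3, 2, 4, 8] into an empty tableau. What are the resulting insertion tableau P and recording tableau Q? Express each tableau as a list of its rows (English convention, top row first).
P = [[1, 2, 4, 8], [3, 7], [5], [6]], Q = [[1, 2, 4, 8], [3, 7], [5], [6]]

Insert each entry of the permutation into P by Schensted row insertion, recording in Q the position of each new cell.

After inserting 1: P = [[1]].
After inserting 6: P = [[1, 6]].
After inserting 5: P = [[1, 5], [6]].
After inserting 7: P = [[1, 5, 7], [6]].
After inserting 3: P = [[1, 3, 7], [5], [6]].
After inserting 2: P = [[1, 2, 7], [3], [5], [6]].
After inserting 4: P = [[1, 2, 4], [3, 7], [5], [6]].
After inserting 8: P = [[1, 2, 4, 8], [3, 7], [5], [6]].

So P = [[1, 2, 4, 8], [3, 7], [5], [6]], Q = [[1, 2, 4, 8], [3, 7], [5], [6]].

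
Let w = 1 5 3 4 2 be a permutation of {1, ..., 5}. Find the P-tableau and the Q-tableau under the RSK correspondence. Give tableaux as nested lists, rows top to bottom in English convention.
P = [[1, 2, 4], [3], [5]], Q = [[1, 2, 4], [3], [5]]

Insert each entry of the permutation into P by Schensted row insertion, recording in Q the position of each new cell.

After inserting 1: P = [[1]].
After inserting 5: P = [[1, 5]].
After inserting 3: P = [[1, 3], [5]].
After inserting 4: P = [[1, 3, 4], [5]].
After inserting 2: P = [[1, 2, 4], [3], [5]].

So P = [[1, 2, 4], [3], [5]], Q = [[1, 2, 4], [3], [5]].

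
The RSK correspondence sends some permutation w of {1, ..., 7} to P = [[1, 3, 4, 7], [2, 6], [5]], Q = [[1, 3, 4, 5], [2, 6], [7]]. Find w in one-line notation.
Reverse the RSK construction: for i from n down to 1, find the cell of Q containing i, remove the entry at that cell from P, and reverse-bump it up through P; the value ejected from row 1 is w(i).

Step i=7: Q has 7 at row 3, column 1; remove 5 from row 3 of P and reverse-bump: 5 enters row 2 and ejects 2; 2 enters row 1 and ejects 1. So w(7) = 1. P is now [[2, 3, 4, 7], [5, 6]].
Step i=6: Q has 6 at row 2, column 2; remove 6 from row 2 of P and reverse-bump: 6 enters row 1 and ejects 4. So w(6) = 4. P is now [[2, 3, 6, 7], [5]].
Step i=5: Q has 5 at row 1, column 4; remove that cell from P, ejecting 7. So w(5) = 7. P is now [[2, 3, 6], [5]].
Step i=4: Q has 4 at row 1, column 3; remove that cell from P, ejecting 6. So w(4) = 6. P is now [[2, 3], [5]].
Step i=3: Q has 3 at row 1, column 2; remove that cell from P, ejecting 3. So w(3) = 3. P is now [[2], [5]].
Step i=2: Q has 2 at row 2, column 1; remove 5 from row 2 of P and reverse-bump: 5 enters row 1 and ejects 2. So w(2) = 2. P is now [[5]].
Step i=1: Q has 1 at row 1, column 1; remove that cell from P, ejecting 5. So w(1) = 5. P is now [].

So w = 5 2 3 6 7 4 1.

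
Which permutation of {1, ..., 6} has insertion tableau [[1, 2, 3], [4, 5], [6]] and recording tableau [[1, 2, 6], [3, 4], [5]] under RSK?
Reverse the RSK construction: for i from n down to 1, find the cell of Q containing i, remove the entry at that cell from P, and reverse-bump it up through P; the value ejected from row 1 is w(i).

Step i=6: Q has 6 at row 1, column 3; remove that cell from P, ejecting 3. So w(6) = 3. P is now [[1, 2], [4, 5], [6]].
Step i=5: Q has 5 at row 3, column 1; remove 6 from row 3 of P and reverse-bump: 6 enters row 2 and ejects 5; 5 enters row 1 and ejects 2. So w(5) = 2. P is now [[1, 5], [4, 6]].
Step i=4: Q has 4 at row 2, column 2; remove 6 from row 2 of P and reverse-bump: 6 enters row 1 and ejects 5. So w(4) = 5. P is now [[1, 6], [4]].
Step i=3: Q has 3 at row 2, column 1; remove 4 from row 2 of P and reverse-bump: 4 enters row 1 and ejects 1. So w(3) = 1. P is now [[4, 6]].
Step i=2: Q has 2 at row 1, column 2; remove that cell from P, ejecting 6. So w(2) = 6. P is now [[4]].
Step i=1: Q has 1 at row 1, column 1; remove that cell from P, ejecting 4. So w(1) = 4. P is now [].

So w = 4 6 1 5 2 3.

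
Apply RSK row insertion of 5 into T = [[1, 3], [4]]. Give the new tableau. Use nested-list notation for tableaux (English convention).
5 is larger than every entry of row 1, so it is appended to row 1. The new tableau is [[1, 3, 5], [4]].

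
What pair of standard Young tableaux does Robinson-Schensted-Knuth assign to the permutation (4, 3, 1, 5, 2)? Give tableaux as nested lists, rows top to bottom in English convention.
P = [[1, 2], [3, 5], [4]], Q = [[1, 4], [2, 5], [3]]

Insert each entry of the permutation into P by Schensted row insertion, recording in Q the position of each new cell.

After inserting 4: P = [[4]].
After inserting 3: P = [[3], [4]].
After inserting 1: P = [[1], [3], [4]].
After inserting 5: P = [[1, 5], [3], [4]].
After inserting 2: P = [[1, 2], [3, 5], [4]].

So P = [[1, 2], [3, 5], [4]], Q = [[1, 4], [2, 5], [3]].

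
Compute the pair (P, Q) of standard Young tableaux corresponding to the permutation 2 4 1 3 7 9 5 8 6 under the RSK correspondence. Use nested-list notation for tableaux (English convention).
P = [[1, 3, 5, 6], [2, 4, 7, 8], [9]], Q = [[1, 2, 5, 6], [3, 4, 7, 8], [9]]

Insert each entry of the permutation into P by Schensted row insertion, recording in Q the position of each new cell.

Insert 2: appended to row 1. P = [[2]].
Insert 4: appended to row 1. P = [[2, 4]].
Insert 1: 1 bumps 2 from row 1; 2 starts row 2. P = [[1, 4], [2]].
Insert 3: 3 bumps 4 from row 1; 4 appends to row 2. P = [[1, 3], [2, 4]].
Insert 7: appended to row 1. P = [[1, 3, 7], [2, 4]].
Insert 9: appended to row 1. P = [[1, 3, 7, 9], [2, 4]].
Insert 5: 5 bumps 7 from row 1; 7 appends to row 2. P = [[1, 3, 5, 9], [2, 4, 7]].
Insert 8: 8 bumps 9 from row 1; 9 appends to row 2. P = [[1, 3, 5, 8], [2, 4, 7, 9]].
Insert 6: 6 bumps 8 from row 1; 8 bumps 9 from row 2; 9 starts row 3. P = [[1, 3, 5, 6], [2, 4, 7, 8], [9]].

So P = [[1, 3, 5, 6], [2, 4, 7, 8], [9]], Q = [[1, 2, 5, 6], [3, 4, 7, 8], [9]].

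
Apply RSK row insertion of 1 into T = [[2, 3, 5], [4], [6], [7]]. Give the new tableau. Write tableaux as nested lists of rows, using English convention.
In row 1, 1 replaces 2 (the leftmost entry greater than 1); 2 is bumped to row 2. In row 2, 2 replaces 4 (the leftmost entry greater than 2); 4 is bumped to row 3. In row 3, 4 replaces 6 (the leftmost entry greater than 4); 6 is bumped to row 4. In row 4, 6 replaces 7 (the leftmost entry greater than 6); 7 is bumped to row 5. 7 starts a new row 5. The new tableau is [[1, 3, 5], [2], [4], [6], [7]].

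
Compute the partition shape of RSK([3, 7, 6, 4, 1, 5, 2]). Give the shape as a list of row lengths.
Row-insert each entry into an empty tableau.

After inserting 3: P = [[3]].
After inserting 7: P = [[3, 7]].
After inserting 6: P = [[3, 6], [7]].
After inserting 4: P = [[3, 4], [6], [7]].
After inserting 1: P = [[1, 4], [3], [6], [7]].
After inserting 5: P = [[1, 4, 5], [3], [6], [7]].
After inserting 2: P = [[1, 2, 5], [3, 4], [6], [7]].

The final insertion tableau P = [[1, 2, 5], [3, 4], [6], [7]] has shape [3, 2, 1, 1].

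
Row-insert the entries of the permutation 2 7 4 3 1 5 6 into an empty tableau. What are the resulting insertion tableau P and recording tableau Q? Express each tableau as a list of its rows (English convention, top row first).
P = [[1, 3, 5, 6], [2], [4], [7]], Q = [[1, 2, 6, 7], [3], [4], [5]]

Insert each entry of the permutation into P by Schensted row insertion, recording in Q the position of each new cell.

Insert 2: appended to row 1. P = [[2]].
Insert 7: appended to row 1. P = [[2, 7]].
Insert 4: 4 bumps 7 from row 1; 7 starts row 2. P = [[2, 4], [7]].
Insert 3: 3 bumps 4 from row 1; 4 bumps 7 from row 2; 7 starts row 3. P = [[2, 3], [4], [7]].
Insert 1: 1 bumps 2 from row 1; 2 bumps 4 from row 2; 4 bumps 7 from row 3; 7 starts row 4. P = [[1, 3], [2], [4], [7]].
Insert 5: appended to row 1. P = [[1, 3, 5], [2], [4], [7]].
Insert 6: appended to row 1. P = [[1, 3, 5, 6], [2], [4], [7]].

So P = [[1, 3, 5, 6], [2], [4], [7]], Q = [[1, 2, 6, 7], [3], [4], [5]].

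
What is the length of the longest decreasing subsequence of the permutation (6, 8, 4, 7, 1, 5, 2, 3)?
4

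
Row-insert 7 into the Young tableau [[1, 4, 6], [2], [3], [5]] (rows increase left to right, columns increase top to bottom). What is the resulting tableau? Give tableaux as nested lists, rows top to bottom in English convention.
7 is larger than every entry of row 1, so it is appended to row 1. The new tableau is [[1, 4, 6, 7], [2], [3], [5]].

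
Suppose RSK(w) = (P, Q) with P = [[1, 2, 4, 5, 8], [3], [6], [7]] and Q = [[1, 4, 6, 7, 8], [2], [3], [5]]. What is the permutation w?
7 6 1 3 2 4 5 8

Reverse RSK: for i = n, n-1, ..., 1, locate i in Q, remove the corresponding corner cell from P, and reverse-bump its entry up through P; the value ejected from row 1 is w(i).

So w = 7 6 1 3 2 4 5 8.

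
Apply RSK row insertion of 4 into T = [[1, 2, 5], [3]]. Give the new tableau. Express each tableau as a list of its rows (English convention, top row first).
In row 1, 4 replaces 5 (the leftmost entry greater than 4); 5 is bumped to row 2. 5 is appended to row 2. The new tableau is [[1, 2, 4], [3, 5]].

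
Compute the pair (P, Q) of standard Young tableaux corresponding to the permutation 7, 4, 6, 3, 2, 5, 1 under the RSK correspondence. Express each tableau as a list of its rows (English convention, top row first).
P = [[1, 5], [2, 6], [3], [4], [7]], Q = [[1, 3], [2, 6], [4], [5], [7]]

Insert each entry of the permutation into P by Schensted row insertion, recording in Q the position of each new cell.

After inserting 7: P = [[7]].
After inserting 4: P = [[4], [7]].
After inserting 6: P = [[4, 6], [7]].
After inserting 3: P = [[3, 6], [4], [7]].
After inserting 2: P = [[2, 6], [3], [4], [7]].
After inserting 5: P = [[2, 5], [3, 6], [4], [7]].
After inserting 1: P = [[1, 5], [2, 6], [3], [4], [7]].

So P = [[1, 5], [2, 6], [3], [4], [7]], Q = [[1, 3], [2, 6], [4], [5], [7]].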